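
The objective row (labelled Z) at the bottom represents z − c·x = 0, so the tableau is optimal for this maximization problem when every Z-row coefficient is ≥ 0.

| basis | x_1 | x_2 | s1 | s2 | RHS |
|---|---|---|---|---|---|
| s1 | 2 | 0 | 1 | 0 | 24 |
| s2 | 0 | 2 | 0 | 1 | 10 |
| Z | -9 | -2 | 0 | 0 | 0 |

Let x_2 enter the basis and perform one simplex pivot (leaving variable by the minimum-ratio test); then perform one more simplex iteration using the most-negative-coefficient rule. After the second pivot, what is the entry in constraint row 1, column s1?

Ratio test on column x_2 — row 1: entry 0 ≤ 0; row 2: 10/2 = 5. Minimum is 5 at row 2 (s2 leaves); pivot element 2.
Divide row 2 by 2; eliminate column x_2 from the other rows.
Second iteration: most negative Z-row entry is -9 in column x_1, so x_1 enters.
Ratio test on column x_1 — row 1: 24/2 = 12; row 2: entry 0 ≤ 0. Minimum is 12 at row 1 (s1 leaves); pivot element 2.
Divide row 1 by 2; eliminate column x_1 from the other rows.
After both pivots, the entry at constraint row 1, column s1 is 1/2.

1/2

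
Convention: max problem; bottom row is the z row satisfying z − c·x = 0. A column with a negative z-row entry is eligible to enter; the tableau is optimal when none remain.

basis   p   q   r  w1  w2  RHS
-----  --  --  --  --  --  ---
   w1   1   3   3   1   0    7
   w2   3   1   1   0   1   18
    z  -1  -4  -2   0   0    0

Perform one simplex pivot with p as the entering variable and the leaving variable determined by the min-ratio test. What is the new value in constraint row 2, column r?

Ratio test on column p — row 1: 7/1 = 7; row 2: 18/3 = 6. Minimum is 6 at row 2 (w2 leaves); pivot element 3.
Divide row 2 by 3; eliminate column p from the other rows.
In the new row 2, the r entry is the old entry divided by the pivot: 1/3 = 1/3.

1/3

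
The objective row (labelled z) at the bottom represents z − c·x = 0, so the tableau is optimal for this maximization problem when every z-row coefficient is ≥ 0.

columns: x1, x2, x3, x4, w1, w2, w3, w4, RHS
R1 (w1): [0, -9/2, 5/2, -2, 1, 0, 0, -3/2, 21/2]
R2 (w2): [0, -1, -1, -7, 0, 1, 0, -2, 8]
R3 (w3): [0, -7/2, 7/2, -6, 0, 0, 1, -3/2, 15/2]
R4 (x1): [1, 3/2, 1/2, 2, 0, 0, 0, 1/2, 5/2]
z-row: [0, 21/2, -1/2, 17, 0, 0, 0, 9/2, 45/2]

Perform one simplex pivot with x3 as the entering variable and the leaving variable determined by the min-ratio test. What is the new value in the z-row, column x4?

113/7

Ratio test on column x3 — row 1: (21/2)/(5/2) = 21/5; row 2: entry -1 ≤ 0; row 3: (15/2)/(7/2) = 15/7; row 4: (5/2)/(1/2) = 5. Minimum is 15/7 at row 3 (w3 leaves); pivot element 7/2.
Divide row 3 by 7/2; eliminate column x3 from the other rows.
z-row update in column x4: 17 − (-1/2)·(-12/7) = 113/7.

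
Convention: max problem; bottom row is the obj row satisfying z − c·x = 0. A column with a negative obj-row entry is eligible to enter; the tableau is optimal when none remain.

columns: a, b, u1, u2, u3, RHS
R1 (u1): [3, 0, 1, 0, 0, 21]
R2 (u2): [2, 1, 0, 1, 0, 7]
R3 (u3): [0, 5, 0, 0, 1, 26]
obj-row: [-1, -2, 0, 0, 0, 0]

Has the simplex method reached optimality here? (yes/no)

The obj-row has a negative entry -2 in column b, so it is not optimal.

no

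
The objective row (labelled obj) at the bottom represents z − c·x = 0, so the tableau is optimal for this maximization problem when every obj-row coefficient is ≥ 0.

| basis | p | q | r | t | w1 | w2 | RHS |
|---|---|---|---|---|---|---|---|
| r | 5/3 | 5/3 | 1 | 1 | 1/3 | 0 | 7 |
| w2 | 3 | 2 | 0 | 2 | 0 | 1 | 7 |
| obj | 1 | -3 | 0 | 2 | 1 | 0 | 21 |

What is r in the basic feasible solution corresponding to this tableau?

r is basic (row 1); its value is the RHS of that row, 7.

7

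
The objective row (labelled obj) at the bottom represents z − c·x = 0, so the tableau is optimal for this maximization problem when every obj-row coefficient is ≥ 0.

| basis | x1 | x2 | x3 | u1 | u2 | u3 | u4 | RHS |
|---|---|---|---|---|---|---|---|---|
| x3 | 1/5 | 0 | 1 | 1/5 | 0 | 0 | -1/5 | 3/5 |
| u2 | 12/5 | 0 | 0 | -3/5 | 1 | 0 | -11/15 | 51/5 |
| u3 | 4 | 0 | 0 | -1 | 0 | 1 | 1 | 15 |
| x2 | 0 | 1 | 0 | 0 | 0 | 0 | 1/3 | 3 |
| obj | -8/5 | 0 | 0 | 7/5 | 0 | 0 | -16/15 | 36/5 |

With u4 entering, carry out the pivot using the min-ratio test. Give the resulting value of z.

Ratio test on column u4 — row 1: entry -1/5 ≤ 0; row 2: entry -11/15 ≤ 0; row 3: 15/1 = 15; row 4: 3/(1/3) = 9. Minimum is 9 at row 4 (x2 leaves); pivot element 1/3.
Pivot on row 4; the obj-row RHS becomes 36/5 − (-16/15)·9 = 84/5.

84/5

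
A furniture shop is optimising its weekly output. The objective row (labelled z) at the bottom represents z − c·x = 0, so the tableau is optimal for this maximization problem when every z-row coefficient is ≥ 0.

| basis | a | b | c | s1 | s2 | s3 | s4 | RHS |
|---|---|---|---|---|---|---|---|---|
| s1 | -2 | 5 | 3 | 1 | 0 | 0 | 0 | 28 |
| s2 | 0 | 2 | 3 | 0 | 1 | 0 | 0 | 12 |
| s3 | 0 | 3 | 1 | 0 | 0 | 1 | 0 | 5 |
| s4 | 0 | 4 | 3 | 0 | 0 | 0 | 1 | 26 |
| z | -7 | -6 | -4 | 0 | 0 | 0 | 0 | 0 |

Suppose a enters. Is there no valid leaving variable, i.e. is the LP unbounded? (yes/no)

Every constraint-row entry in column a is ≤ 0, so increasing a is unbounded.

yes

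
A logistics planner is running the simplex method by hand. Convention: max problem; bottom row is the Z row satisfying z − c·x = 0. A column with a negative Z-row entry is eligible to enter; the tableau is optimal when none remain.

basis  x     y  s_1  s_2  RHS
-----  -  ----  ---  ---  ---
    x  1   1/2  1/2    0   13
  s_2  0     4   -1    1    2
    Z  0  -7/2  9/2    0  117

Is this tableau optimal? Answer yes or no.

The Z-row has a negative entry -7/2 in column y, so it is not optimal.

no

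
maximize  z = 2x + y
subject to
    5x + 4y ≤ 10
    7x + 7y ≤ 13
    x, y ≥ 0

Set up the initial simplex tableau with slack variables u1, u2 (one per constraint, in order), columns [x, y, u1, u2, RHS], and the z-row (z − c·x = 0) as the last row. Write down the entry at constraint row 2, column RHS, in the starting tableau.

13

The RHS of constraint 2 is b_2 = 13.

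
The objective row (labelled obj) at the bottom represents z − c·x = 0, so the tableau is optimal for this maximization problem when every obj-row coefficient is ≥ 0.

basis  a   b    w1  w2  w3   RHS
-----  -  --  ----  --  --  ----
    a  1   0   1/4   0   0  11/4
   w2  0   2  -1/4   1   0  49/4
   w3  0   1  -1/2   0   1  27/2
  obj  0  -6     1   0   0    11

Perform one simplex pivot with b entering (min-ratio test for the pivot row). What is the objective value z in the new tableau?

Ratio test on column b — row 1: entry 0 ≤ 0; row 2: (49/4)/2 = 49/8; row 3: (27/2)/1 = 27/2. Minimum is 49/8 at row 2 (w2 leaves); pivot element 2.
Pivot on row 2; the obj-row RHS becomes 11 − (-6)·(49/8) = 191/4.

191/4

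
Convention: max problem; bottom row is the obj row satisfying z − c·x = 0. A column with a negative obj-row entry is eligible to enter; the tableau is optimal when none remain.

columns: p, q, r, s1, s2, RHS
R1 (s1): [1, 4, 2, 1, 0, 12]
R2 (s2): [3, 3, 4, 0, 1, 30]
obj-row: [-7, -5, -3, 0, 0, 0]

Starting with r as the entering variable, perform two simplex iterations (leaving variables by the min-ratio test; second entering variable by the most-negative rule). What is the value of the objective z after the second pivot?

51

Ratio test on column r — row 1: 12/2 = 6; row 2: 30/4 = 15/2. Minimum is 6 at row 1 (s1 leaves); pivot element 2.
Pivot on row 1; the obj-row RHS becomes 0 − (-3)·6 = 18.
Next entering variable (most negative obj-row entry -11/2): p.
Ratio test on column p — row 1: 6/(1/2) = 12; row 2: 6/1 = 6. Minimum is 6 at row 2 (s2 leaves); pivot element 1.
After the second pivot the obj-row RHS is 18 − (-11/2)·6 = 51.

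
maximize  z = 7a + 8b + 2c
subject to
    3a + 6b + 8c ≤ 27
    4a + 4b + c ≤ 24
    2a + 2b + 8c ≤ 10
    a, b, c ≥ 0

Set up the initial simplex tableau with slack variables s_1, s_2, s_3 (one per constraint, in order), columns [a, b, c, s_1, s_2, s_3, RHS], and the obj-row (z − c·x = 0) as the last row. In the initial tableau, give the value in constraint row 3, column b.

Constraint 3 has coefficient 2 on b.

2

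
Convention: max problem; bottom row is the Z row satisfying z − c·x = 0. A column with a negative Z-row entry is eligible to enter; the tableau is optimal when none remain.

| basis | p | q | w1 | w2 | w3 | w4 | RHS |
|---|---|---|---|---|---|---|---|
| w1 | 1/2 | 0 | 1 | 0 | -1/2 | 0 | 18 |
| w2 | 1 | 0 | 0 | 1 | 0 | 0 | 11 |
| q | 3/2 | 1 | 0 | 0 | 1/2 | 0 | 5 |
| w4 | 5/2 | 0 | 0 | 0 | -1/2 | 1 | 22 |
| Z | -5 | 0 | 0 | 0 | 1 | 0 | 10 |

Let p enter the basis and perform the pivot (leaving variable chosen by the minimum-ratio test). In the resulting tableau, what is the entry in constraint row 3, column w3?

Ratio test on column p — row 1: 18/(1/2) = 36; row 2: 11/1 = 11; row 3: 5/(3/2) = 10/3; row 4: 22/(5/2) = 44/5. Minimum is 10/3 at row 3 (q leaves); pivot element 3/2.
Divide row 3 by 3/2; eliminate column p from the other rows.
In the new row 3, the w3 entry is the old entry divided by the pivot: (1/2)/(3/2) = 1/3.

1/3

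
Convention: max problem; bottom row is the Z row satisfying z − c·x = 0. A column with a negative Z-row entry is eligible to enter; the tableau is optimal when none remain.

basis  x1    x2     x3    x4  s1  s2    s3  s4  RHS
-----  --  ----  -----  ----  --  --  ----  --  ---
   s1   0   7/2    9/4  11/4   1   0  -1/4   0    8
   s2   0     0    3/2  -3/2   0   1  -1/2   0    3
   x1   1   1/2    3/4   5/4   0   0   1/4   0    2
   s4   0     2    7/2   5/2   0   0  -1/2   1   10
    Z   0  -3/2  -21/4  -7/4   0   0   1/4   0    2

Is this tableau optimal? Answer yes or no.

The Z-row has a negative entry -21/4 in column x3, so it is not optimal.

no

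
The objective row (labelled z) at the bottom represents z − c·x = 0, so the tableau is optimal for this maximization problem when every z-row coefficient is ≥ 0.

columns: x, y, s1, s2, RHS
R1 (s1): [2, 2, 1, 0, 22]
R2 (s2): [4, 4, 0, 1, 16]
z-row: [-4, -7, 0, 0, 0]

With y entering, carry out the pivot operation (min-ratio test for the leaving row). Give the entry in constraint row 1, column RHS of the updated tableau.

Ratio test on column y — row 1: 22/2 = 11; row 2: 16/4 = 4. Minimum is 4 at row 2 (s2 leaves); pivot element 4.
Divide row 2 by 4; eliminate column y from the other rows.
Row 1 update in column RHS: 22 − 2·4 = 14.

14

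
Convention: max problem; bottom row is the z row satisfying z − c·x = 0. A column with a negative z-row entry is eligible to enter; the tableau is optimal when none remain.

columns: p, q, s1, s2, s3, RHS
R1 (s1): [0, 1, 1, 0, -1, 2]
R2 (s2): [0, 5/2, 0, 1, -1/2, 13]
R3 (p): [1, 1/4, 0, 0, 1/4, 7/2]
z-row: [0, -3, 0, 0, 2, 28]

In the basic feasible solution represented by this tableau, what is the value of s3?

0

s3 is not in the basis, so in the current basic feasible solution s3 = 0.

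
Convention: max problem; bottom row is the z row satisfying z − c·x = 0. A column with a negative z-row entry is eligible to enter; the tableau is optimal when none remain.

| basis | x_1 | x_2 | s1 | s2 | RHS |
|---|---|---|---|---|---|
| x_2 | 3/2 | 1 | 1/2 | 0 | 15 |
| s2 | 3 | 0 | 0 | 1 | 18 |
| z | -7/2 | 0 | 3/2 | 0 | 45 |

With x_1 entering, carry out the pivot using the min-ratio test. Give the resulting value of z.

Ratio test on column x_1 — row 1: 15/(3/2) = 10; row 2: 18/3 = 6. Minimum is 6 at row 2 (s2 leaves); pivot element 3.
Pivot on row 2; the z-row RHS becomes 45 − (-7/2)·6 = 66.

66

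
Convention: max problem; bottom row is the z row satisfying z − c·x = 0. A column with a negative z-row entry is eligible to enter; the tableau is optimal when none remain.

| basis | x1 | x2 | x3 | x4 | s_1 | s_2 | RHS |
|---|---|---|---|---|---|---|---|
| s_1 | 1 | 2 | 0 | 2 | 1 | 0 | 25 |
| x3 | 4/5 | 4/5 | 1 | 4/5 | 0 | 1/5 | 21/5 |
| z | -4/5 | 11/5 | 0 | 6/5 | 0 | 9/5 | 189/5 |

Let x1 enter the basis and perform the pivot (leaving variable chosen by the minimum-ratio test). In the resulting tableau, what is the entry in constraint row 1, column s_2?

-1/4

Ratio test on column x1 — row 1: 25/1 = 25; row 2: (21/5)/(4/5) = 21/4. Minimum is 21/4 at row 2 (x3 leaves); pivot element 4/5.
Divide row 2 by 4/5; eliminate column x1 from the other rows.
Row 1 update in column s_2: 0 − 1·(1/4) = -1/4.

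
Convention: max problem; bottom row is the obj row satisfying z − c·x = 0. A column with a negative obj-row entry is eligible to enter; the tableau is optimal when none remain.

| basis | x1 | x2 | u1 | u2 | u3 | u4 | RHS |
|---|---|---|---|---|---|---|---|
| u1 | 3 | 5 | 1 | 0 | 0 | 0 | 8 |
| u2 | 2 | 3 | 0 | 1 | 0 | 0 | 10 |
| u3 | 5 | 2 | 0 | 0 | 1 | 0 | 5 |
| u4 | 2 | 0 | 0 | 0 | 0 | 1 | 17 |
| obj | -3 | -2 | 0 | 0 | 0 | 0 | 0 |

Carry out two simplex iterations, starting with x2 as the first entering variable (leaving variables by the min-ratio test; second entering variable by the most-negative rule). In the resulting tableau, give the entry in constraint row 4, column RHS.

305/19

Ratio test on column x2 — row 1: 8/5 = 8/5; row 2: 10/3 = 10/3; row 3: 5/2 = 5/2; row 4: entry 0 ≤ 0. Minimum is 8/5 at row 1 (u1 leaves); pivot element 5.
Divide row 1 by 5; eliminate column x2 from the other rows.
Second iteration: most negative obj-row entry is -9/5 in column x1, so x1 enters.
Ratio test on column x1 — row 1: (8/5)/(3/5) = 8/3; row 2: (26/5)/(1/5) = 26; row 3: (9/5)/(19/5) = 9/19; row 4: 17/2 = 17/2. Minimum is 9/19 at row 3 (u3 leaves); pivot element 19/5.
Divide row 3 by 19/5; eliminate column x1 from the other rows.
After both pivots, the entry at constraint row 4, column RHS is 305/19.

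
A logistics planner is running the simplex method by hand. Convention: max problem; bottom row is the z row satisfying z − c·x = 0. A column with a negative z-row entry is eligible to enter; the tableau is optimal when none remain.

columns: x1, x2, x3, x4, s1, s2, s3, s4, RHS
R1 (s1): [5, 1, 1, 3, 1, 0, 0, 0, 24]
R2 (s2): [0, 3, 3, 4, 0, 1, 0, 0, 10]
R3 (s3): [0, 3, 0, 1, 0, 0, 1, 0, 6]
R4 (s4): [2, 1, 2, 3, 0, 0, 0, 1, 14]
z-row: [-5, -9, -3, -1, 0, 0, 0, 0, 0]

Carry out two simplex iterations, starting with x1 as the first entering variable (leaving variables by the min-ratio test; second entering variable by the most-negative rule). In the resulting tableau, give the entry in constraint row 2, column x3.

3

Ratio test on column x1 — row 1: 24/5 = 24/5; row 2: entry 0 ≤ 0; row 3: entry 0 ≤ 0; row 4: 14/2 = 7. Minimum is 24/5 at row 1 (s1 leaves); pivot element 5.
Divide row 1 by 5; eliminate column x1 from the other rows.
Second iteration: most negative z-row entry is -8 in column x2, so x2 enters.
Ratio test on column x2 — row 1: (24/5)/(1/5) = 24; row 2: 10/3 = 10/3; row 3: 6/3 = 2; row 4: (22/5)/(3/5) = 22/3. Minimum is 2 at row 3 (s3 leaves); pivot element 3.
Divide row 3 by 3; eliminate column x2 from the other rows.
After both pivots, the entry at constraint row 2, column x3 is 3.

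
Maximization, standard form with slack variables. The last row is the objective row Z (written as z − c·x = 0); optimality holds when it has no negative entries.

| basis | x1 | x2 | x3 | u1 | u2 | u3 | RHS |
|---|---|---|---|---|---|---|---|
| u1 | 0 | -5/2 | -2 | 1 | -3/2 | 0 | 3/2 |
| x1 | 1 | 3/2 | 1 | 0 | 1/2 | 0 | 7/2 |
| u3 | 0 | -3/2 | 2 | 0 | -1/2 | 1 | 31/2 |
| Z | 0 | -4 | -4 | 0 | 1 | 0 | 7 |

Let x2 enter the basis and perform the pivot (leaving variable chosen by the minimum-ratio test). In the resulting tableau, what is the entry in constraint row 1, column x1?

Ratio test on column x2 — row 1: entry -5/2 ≤ 0; row 2: (7/2)/(3/2) = 7/3; row 3: entry -3/2 ≤ 0. Minimum is 7/3 at row 2 (x1 leaves); pivot element 3/2.
Divide row 2 by 3/2; eliminate column x2 from the other rows.
Row 1 update in column x1: 0 − (-5/2)·(2/3) = 5/3.

5/3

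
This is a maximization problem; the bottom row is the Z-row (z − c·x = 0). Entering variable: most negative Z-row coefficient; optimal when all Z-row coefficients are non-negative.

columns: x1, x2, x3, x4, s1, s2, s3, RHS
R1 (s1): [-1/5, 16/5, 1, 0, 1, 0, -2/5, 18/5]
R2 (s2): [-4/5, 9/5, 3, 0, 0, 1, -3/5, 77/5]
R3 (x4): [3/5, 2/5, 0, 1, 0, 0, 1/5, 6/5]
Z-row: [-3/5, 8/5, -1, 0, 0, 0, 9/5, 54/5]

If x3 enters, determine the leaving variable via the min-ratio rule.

s1

Column x3 entries and ratios — s1: (18/5)/1 = 18/5; s2: (77/5)/3 = 77/15; x4: 0 ≤ 0, skip.
Smallest ratio is 18/5 in the row of s1, so s1 leaves.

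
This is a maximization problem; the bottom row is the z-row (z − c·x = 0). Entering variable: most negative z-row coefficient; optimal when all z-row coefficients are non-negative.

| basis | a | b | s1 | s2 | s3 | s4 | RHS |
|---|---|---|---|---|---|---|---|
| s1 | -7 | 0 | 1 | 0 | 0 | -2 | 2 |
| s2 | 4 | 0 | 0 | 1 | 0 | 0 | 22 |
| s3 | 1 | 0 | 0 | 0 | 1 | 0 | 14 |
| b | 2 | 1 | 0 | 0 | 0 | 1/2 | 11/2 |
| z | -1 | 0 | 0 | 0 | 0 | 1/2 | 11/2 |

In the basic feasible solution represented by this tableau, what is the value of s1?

s1 is basic (row 1); its value is the RHS of that row, 2.

2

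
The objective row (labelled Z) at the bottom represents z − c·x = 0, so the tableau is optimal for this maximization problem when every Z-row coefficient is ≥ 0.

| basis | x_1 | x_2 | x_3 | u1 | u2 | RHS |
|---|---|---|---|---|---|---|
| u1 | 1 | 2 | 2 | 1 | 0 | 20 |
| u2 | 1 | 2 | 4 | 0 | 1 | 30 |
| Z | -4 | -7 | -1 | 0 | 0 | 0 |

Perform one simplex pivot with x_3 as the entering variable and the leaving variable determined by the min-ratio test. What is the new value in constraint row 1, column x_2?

1

Ratio test on column x_3 — row 1: 20/2 = 10; row 2: 30/4 = 15/2. Minimum is 15/2 at row 2 (u2 leaves); pivot element 4.
Divide row 2 by 4; eliminate column x_3 from the other rows.
Row 1 update in column x_2: 2 − 2·(1/2) = 1.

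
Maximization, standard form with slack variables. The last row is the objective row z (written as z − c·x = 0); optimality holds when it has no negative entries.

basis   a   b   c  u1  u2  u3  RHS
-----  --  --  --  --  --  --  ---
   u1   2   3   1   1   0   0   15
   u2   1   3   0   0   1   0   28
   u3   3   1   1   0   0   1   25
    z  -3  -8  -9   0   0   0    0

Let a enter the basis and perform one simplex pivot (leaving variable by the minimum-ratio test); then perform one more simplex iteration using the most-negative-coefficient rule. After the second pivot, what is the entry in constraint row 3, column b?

-2

Ratio test on column a — row 1: 15/2 = 15/2; row 2: 28/1 = 28; row 3: 25/3 = 25/3. Minimum is 15/2 at row 1 (u1 leaves); pivot element 2.
Divide row 1 by 2; eliminate column a from the other rows.
Second iteration: most negative z-row entry is -15/2 in column c, so c enters.
Ratio test on column c — row 1: (15/2)/(1/2) = 15; row 2: entry -1/2 ≤ 0; row 3: entry -1/2 ≤ 0. Minimum is 15 at row 1 (a leaves); pivot element 1/2.
Divide row 1 by 1/2; eliminate column c from the other rows.
After both pivots, the entry at constraint row 3, column b is -2.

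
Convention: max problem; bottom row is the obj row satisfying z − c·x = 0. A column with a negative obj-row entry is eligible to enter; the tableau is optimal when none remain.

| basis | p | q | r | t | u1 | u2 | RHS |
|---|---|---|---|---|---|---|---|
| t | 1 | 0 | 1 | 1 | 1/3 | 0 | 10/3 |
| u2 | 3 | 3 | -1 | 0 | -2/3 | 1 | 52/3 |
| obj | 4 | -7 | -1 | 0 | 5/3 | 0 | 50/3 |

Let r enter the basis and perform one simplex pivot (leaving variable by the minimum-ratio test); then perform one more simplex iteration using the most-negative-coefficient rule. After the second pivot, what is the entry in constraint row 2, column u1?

Ratio test on column r — row 1: (10/3)/1 = 10/3; row 2: entry -1 ≤ 0. Minimum is 10/3 at row 1 (t leaves); pivot element 1.
Divide row 1 by 1; eliminate column r from the other rows.
Second iteration: most negative obj-row entry is -7 in column q, so q enters.
Ratio test on column q — row 1: entry 0 ≤ 0; row 2: (62/3)/3 = 62/9. Minimum is 62/9 at row 2 (u2 leaves); pivot element 3.
Divide row 2 by 3; eliminate column q from the other rows.
After both pivots, the entry at constraint row 2, column u1 is -1/9.

-1/9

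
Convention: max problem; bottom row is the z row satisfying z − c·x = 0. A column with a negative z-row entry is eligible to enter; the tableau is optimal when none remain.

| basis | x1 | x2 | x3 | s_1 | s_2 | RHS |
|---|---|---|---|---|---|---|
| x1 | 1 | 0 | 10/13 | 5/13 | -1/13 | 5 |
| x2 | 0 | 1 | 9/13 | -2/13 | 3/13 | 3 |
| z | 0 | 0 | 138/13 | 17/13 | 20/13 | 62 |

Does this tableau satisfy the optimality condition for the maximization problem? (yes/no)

Every z-row coefficient is ≥ 0, so the tableau is optimal.

yes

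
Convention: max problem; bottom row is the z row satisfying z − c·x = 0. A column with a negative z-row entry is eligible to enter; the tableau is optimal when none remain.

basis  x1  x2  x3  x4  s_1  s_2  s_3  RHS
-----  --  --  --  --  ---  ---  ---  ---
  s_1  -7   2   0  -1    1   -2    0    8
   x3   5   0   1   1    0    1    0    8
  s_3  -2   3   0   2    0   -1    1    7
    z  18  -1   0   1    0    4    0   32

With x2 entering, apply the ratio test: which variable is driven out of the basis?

Column x2 entries and ratios — s_1: 8/2 = 4; x3: 0 ≤ 0, skip; s_3: 7/3 = 7/3.
Smallest ratio is 7/3 in the row of s_3, so s_3 leaves.

s_3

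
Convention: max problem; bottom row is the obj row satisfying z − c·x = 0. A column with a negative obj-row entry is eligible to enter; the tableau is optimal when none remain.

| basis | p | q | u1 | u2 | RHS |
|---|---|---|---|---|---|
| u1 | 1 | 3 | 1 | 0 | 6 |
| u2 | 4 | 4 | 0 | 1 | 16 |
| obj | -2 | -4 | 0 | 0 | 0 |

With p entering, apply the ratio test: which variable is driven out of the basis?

u2

Column p entries and ratios — u1: 6/1 = 6; u2: 16/4 = 4.
Smallest ratio is 4 in the row of u2, so u2 leaves.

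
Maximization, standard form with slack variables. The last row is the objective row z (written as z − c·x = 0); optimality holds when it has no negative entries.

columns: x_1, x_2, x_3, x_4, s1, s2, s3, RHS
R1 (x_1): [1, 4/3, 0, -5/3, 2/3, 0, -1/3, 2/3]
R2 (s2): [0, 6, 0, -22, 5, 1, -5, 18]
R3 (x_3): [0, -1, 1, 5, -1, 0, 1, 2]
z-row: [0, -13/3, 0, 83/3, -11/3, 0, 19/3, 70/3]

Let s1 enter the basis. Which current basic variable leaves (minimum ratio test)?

Column s1 entries and ratios — x_1: (2/3)/(2/3) = 1; s2: 18/5 = 18/5; x_3: -1 ≤ 0, skip.
Smallest ratio is 1 in the row of x_1, so x_1 leaves.

x_1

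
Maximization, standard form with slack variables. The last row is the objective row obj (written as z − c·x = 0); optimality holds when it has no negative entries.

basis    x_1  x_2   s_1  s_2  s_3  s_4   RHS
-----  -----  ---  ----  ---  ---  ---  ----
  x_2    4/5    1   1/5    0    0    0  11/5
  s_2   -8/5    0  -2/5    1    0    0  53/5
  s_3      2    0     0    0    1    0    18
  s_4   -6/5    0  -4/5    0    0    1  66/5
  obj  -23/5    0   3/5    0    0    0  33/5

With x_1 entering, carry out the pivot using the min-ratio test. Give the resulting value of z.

77/4

Ratio test on column x_1 — row 1: (11/5)/(4/5) = 11/4; row 2: entry -8/5 ≤ 0; row 3: 18/2 = 9; row 4: entry -6/5 ≤ 0. Minimum is 11/4 at row 1 (x_2 leaves); pivot element 4/5.
Pivot on row 1; the obj-row RHS becomes 33/5 − (-23/5)·(11/4) = 77/4.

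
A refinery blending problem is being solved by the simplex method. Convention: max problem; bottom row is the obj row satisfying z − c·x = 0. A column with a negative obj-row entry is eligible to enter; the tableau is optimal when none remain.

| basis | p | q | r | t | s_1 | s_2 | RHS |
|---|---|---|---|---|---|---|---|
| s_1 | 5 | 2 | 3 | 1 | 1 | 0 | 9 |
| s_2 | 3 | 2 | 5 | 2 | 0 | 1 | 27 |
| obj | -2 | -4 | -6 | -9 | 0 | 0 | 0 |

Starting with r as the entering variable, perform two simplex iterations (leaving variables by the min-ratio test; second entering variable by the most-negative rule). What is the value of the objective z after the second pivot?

Ratio test on column r — row 1: 9/3 = 3; row 2: 27/5 = 27/5. Minimum is 3 at row 1 (s_1 leaves); pivot element 3.
Pivot on row 1; the obj-row RHS becomes 0 − (-6)·3 = 18.
Next entering variable (most negative obj-row entry -7): t.
Ratio test on column t — row 1: 3/(1/3) = 9; row 2: 12/(1/3) = 36. Minimum is 9 at row 1 (r leaves); pivot element 1/3.
After the second pivot the obj-row RHS is 18 − (-7)·9 = 81.

81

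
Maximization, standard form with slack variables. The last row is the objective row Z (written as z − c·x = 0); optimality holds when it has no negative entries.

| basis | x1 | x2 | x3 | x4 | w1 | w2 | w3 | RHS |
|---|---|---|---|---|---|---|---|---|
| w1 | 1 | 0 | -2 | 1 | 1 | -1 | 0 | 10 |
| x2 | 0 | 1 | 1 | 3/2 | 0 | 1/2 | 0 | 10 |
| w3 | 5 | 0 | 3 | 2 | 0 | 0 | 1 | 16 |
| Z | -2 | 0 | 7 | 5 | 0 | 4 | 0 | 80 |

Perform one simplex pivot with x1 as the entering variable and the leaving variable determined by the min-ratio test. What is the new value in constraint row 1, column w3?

-1/5

Ratio test on column x1 — row 1: 10/1 = 10; row 2: entry 0 ≤ 0; row 3: 16/5 = 16/5. Minimum is 16/5 at row 3 (w3 leaves); pivot element 5.
Divide row 3 by 5; eliminate column x1 from the other rows.
Row 1 update in column w3: 0 − 1·(1/5) = -1/5.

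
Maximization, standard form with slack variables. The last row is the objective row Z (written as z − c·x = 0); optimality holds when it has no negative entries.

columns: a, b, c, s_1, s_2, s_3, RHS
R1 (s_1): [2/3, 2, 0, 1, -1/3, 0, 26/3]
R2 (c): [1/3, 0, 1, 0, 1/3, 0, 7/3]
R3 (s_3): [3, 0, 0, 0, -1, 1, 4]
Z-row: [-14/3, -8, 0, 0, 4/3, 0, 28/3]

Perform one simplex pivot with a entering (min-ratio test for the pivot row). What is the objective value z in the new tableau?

Ratio test on column a — row 1: (26/3)/(2/3) = 13; row 2: (7/3)/(1/3) = 7; row 3: 4/3 = 4/3. Minimum is 4/3 at row 3 (s_3 leaves); pivot element 3.
Pivot on row 3; the Z-row RHS becomes 28/3 − (-14/3)·(4/3) = 140/9.

140/9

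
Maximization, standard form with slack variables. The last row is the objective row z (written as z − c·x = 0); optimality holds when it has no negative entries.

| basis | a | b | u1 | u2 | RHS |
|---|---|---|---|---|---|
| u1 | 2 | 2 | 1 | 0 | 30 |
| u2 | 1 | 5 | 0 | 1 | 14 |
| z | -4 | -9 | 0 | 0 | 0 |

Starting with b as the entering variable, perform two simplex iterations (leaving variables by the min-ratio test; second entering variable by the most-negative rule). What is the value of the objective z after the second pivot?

Ratio test on column b — row 1: 30/2 = 15; row 2: 14/5 = 14/5. Minimum is 14/5 at row 2 (u2 leaves); pivot element 5.
Pivot on row 2; the z-row RHS becomes 0 − (-9)·(14/5) = 126/5.
Next entering variable (most negative z-row entry -11/5): a.
Ratio test on column a — row 1: (122/5)/(8/5) = 61/4; row 2: (14/5)/(1/5) = 14. Minimum is 14 at row 2 (b leaves); pivot element 1/5.
After the second pivot the z-row RHS is 126/5 − (-11/5)·14 = 56.

56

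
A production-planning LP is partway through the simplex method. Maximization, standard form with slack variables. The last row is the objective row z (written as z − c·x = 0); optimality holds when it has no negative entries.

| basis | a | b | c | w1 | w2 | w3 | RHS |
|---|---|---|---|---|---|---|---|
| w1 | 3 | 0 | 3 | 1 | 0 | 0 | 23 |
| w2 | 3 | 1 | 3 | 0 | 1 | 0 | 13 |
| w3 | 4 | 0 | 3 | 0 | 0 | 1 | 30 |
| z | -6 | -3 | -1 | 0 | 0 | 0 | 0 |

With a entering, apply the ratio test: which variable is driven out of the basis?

w2

Column a entries and ratios — w1: 23/3 = 23/3; w2: 13/3 = 13/3; w3: 30/4 = 15/2.
Smallest ratio is 13/3 in the row of w2, so w2 leaves.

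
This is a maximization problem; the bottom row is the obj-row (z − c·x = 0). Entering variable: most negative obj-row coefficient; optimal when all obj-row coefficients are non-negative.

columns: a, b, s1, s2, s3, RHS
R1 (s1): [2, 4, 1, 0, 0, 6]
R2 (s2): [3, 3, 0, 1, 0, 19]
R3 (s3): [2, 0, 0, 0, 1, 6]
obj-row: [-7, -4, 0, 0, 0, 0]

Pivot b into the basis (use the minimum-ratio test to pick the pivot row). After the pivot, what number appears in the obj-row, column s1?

1

Ratio test on column b — row 1: 6/4 = 3/2; row 2: 19/3 = 19/3; row 3: entry 0 ≤ 0. Minimum is 3/2 at row 1 (s1 leaves); pivot element 4.
Divide row 1 by 4; eliminate column b from the other rows.
obj-row update in column s1: 0 − (-4)·(1/4) = 1.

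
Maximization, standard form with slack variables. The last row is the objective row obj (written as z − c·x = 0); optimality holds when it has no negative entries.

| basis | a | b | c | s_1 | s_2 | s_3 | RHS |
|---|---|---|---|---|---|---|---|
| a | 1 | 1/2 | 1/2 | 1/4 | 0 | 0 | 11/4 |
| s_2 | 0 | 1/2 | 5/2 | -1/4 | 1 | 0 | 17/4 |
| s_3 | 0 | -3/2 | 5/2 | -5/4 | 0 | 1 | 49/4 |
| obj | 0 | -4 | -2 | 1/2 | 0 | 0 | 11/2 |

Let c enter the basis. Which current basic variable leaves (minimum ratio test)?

s_2

Column c entries and ratios — a: (11/4)/(1/2) = 11/2; s_2: (17/4)/(5/2) = 17/10; s_3: (49/4)/(5/2) = 49/10.
Smallest ratio is 17/10 in the row of s_2, so s_2 leaves.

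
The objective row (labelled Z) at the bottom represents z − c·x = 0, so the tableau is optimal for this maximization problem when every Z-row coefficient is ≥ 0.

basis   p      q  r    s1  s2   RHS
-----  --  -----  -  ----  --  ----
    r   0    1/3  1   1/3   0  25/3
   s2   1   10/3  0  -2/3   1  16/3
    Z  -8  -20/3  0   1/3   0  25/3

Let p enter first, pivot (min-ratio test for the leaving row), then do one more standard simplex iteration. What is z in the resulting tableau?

176

Ratio test on column p — row 1: entry 0 ≤ 0; row 2: (16/3)/1 = 16/3. Minimum is 16/3 at row 2 (s2 leaves); pivot element 1.
Pivot on row 2; the Z-row RHS becomes 25/3 − (-8)·(16/3) = 51.
Next entering variable (most negative Z-row entry -5): s1.
Ratio test on column s1 — row 1: (25/3)/(1/3) = 25; row 2: entry -2/3 ≤ 0. Minimum is 25 at row 1 (r leaves); pivot element 1/3.
After the second pivot the Z-row RHS is 51 − (-5)·25 = 176.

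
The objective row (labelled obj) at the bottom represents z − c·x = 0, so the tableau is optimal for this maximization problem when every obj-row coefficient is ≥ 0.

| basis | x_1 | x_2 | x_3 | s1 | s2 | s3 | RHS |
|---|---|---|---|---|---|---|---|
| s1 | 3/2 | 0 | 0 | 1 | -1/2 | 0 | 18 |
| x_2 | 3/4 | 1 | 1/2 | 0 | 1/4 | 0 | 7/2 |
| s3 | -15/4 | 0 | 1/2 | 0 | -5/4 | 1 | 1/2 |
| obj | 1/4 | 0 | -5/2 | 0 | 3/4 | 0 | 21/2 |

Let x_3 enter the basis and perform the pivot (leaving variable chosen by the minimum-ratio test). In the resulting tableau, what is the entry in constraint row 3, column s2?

-5/2

Ratio test on column x_3 — row 1: entry 0 ≤ 0; row 2: (7/2)/(1/2) = 7; row 3: (1/2)/(1/2) = 1. Minimum is 1 at row 3 (s3 leaves); pivot element 1/2.
Divide row 3 by 1/2; eliminate column x_3 from the other rows.
In the new row 3, the s2 entry is the old entry divided by the pivot: (-5/4)/(1/2) = -5/2.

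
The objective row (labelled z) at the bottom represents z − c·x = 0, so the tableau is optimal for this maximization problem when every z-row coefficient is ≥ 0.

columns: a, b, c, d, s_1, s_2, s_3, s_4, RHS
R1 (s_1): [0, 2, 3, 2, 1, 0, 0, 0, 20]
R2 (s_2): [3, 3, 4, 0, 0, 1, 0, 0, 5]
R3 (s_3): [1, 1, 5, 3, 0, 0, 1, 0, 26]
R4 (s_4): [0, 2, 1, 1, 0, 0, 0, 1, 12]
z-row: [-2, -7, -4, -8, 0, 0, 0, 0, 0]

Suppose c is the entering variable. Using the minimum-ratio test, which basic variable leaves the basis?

Column c entries and ratios — s_1: 20/3 = 20/3; s_2: 5/4 = 5/4; s_3: 26/5 = 26/5; s_4: 12/1 = 12.
Smallest ratio is 5/4 in the row of s_2, so s_2 leaves.

s_2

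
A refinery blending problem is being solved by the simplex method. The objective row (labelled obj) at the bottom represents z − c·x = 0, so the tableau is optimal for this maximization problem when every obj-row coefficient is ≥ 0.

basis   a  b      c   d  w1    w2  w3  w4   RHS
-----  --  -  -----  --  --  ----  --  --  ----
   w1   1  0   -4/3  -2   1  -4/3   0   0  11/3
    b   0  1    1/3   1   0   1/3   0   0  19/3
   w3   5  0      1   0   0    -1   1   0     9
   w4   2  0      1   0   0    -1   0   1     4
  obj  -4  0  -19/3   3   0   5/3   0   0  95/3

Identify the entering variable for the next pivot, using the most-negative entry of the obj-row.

Negative obj-row entries: a: -4, c: -19/3.
The most negative is -19/3 in column c, so c enters.

c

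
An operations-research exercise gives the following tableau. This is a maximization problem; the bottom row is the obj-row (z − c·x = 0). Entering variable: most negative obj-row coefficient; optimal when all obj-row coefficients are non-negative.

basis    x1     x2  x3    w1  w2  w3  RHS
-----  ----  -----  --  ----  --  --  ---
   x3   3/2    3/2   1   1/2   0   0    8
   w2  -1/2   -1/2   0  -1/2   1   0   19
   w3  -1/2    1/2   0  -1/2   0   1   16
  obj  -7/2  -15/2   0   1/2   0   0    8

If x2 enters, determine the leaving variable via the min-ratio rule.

Column x2 entries and ratios — x3: 8/(3/2) = 16/3; w2: -1/2 ≤ 0, skip; w3: 16/(1/2) = 32.
Smallest ratio is 16/3 in the row of x3, so x3 leaves.

x3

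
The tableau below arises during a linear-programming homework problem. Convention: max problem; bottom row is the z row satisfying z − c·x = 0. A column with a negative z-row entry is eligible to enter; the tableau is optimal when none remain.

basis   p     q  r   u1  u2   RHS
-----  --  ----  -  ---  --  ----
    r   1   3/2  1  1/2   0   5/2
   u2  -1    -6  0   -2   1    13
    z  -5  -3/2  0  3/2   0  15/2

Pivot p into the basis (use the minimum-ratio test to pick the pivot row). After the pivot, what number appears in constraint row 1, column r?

Ratio test on column p — row 1: (5/2)/1 = 5/2; row 2: entry -1 ≤ 0. Minimum is 5/2 at row 1 (r leaves); pivot element 1.
Divide row 1 by 1; eliminate column p from the other rows.
In the new row 1, the r entry is the old entry divided by the pivot: 1/1 = 1.

1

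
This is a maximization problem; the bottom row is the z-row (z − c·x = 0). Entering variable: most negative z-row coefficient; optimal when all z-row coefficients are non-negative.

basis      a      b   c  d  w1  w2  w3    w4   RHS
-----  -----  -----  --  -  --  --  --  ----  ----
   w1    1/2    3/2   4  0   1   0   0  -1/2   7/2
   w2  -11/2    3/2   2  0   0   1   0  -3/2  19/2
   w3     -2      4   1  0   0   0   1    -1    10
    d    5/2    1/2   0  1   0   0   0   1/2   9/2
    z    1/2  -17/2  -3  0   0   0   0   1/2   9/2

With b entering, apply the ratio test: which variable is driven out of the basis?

w1

Column b entries and ratios — w1: (7/2)/(3/2) = 7/3; w2: (19/2)/(3/2) = 19/3; w3: 10/4 = 5/2; d: (9/2)/(1/2) = 9.
Smallest ratio is 7/3 in the row of w1, so w1 leaves.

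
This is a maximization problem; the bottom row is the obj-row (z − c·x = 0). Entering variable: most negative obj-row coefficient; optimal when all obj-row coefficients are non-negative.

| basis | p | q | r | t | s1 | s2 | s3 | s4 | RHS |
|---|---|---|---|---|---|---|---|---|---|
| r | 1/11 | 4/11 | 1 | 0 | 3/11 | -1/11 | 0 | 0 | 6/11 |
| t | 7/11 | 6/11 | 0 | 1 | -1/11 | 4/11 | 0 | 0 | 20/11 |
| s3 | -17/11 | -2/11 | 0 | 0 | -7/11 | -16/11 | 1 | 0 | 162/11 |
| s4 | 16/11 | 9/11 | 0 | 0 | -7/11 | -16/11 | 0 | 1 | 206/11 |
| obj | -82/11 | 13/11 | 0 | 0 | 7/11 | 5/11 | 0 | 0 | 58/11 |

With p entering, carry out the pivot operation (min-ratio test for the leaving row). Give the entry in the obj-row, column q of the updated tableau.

53/7

Ratio test on column p — row 1: (6/11)/(1/11) = 6; row 2: (20/11)/(7/11) = 20/7; row 3: entry -17/11 ≤ 0; row 4: (206/11)/(16/11) = 103/8. Minimum is 20/7 at row 2 (t leaves); pivot element 7/11.
Divide row 2 by 7/11; eliminate column p from the other rows.
obj-row update in column q: 13/11 − (-82/11)·(6/7) = 53/7.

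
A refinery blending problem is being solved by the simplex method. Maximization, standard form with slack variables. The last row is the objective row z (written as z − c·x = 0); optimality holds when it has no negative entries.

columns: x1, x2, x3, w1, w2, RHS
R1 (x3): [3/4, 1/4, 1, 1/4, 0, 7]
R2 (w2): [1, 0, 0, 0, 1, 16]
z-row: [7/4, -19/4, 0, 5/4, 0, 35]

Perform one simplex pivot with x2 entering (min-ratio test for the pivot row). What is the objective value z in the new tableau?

168

Ratio test on column x2 — row 1: 7/(1/4) = 28; row 2: entry 0 ≤ 0. Minimum is 28 at row 1 (x3 leaves); pivot element 1/4.
Pivot on row 1; the z-row RHS becomes 35 − (-19/4)·28 = 168.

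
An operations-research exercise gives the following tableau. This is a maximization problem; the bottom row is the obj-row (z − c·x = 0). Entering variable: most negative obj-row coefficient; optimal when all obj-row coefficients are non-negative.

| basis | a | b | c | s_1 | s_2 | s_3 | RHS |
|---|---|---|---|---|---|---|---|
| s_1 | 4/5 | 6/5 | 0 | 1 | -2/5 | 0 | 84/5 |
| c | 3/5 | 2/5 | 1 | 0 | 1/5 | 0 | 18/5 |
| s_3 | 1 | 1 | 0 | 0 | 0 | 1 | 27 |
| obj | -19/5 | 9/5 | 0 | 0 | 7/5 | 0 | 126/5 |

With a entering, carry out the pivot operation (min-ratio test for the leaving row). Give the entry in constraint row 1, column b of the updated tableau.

2/3

Ratio test on column a — row 1: (84/5)/(4/5) = 21; row 2: (18/5)/(3/5) = 6; row 3: 27/1 = 27. Minimum is 6 at row 2 (c leaves); pivot element 3/5.
Divide row 2 by 3/5; eliminate column a from the other rows.
Row 1 update in column b: 6/5 − (4/5)·(2/3) = 2/3.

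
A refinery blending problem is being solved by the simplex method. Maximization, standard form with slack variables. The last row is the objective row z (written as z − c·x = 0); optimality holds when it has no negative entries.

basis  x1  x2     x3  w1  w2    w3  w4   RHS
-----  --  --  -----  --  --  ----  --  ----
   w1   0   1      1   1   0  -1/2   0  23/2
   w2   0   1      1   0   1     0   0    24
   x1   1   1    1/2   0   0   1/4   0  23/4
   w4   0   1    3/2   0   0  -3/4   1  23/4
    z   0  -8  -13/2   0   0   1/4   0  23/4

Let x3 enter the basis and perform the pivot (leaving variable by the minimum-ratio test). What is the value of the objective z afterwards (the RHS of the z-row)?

Ratio test on column x3 — row 1: (23/2)/1 = 23/2; row 2: 24/1 = 24; row 3: (23/4)/(1/2) = 23/2; row 4: (23/4)/(3/2) = 23/6. Minimum is 23/6 at row 4 (w4 leaves); pivot element 3/2.
Pivot on row 4; the z-row RHS becomes 23/4 − (-13/2)·(23/6) = 92/3.

92/3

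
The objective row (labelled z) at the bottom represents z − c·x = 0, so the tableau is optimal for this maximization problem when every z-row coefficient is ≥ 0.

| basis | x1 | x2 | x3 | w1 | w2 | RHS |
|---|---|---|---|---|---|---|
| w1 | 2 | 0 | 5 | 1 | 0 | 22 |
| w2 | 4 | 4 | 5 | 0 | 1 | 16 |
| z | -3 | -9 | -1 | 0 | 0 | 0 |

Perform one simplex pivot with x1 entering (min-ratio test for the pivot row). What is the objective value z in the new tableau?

Ratio test on column x1 — row 1: 22/2 = 11; row 2: 16/4 = 4. Minimum is 4 at row 2 (w2 leaves); pivot element 4.
Pivot on row 2; the z-row RHS becomes 0 − (-3)·4 = 12.

12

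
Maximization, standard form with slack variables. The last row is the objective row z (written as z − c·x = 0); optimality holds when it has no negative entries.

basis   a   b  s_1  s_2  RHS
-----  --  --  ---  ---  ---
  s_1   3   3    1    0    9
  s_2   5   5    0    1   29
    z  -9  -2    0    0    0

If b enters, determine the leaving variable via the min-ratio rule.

Column b entries and ratios — s_1: 9/3 = 3; s_2: 29/5 = 29/5.
Smallest ratio is 3 in the row of s_1, so s_1 leaves.

s_1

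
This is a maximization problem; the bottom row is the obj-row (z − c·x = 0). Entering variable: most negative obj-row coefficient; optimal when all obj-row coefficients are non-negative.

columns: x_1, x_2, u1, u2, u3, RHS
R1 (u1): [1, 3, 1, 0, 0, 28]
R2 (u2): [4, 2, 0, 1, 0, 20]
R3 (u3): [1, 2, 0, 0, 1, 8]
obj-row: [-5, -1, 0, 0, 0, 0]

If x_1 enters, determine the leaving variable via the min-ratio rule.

u2

Column x_1 entries and ratios — u1: 28/1 = 28; u2: 20/4 = 5; u3: 8/1 = 8.
Smallest ratio is 5 in the row of u2, so u2 leaves.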